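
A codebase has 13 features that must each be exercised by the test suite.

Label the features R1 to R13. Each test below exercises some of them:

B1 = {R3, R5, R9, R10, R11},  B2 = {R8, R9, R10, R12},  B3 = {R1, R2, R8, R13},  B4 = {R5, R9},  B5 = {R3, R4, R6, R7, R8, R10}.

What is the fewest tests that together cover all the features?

Take {B1, B2, B3, B5}. Their union is {R1, R2, R3, R4, R5, R6, R7, R8, R9, R10, R11, R12, R13}, which is all 13 features.
Only B5 contains R4, so B5 is forced; the remaining 7 features need at least 3 more tests (each remaining test adds at most 3) — so at least 4 tests are needed, and 4 is optimal.

4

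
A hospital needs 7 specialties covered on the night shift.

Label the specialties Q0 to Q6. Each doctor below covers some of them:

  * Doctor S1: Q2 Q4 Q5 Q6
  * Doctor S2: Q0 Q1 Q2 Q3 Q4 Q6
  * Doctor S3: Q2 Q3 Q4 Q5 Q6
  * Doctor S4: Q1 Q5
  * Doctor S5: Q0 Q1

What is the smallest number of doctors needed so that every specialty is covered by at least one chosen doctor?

Take {S1, S2}. Their union is {Q0, Q1, Q2, Q3, Q4, Q5, Q6}, which is all 7 specialties.
No single doctor has all 7 specialties (the largest, S2, has 6), so 2 is optimal.

2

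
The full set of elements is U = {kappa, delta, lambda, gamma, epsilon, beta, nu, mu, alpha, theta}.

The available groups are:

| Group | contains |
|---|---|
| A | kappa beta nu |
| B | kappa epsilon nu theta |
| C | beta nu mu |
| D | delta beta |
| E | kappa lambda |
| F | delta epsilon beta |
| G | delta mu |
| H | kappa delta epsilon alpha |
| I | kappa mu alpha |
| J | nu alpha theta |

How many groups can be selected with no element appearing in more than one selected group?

E, F, J are pairwise disjoint (E={kappa,lambda}; F={delta,epsilon,beta}; J={nu,alpha,theta}).
Every remaining group overlaps one of these, and no 4 of the listed groups are pairwise disjoint, so 3 is the maximum.

3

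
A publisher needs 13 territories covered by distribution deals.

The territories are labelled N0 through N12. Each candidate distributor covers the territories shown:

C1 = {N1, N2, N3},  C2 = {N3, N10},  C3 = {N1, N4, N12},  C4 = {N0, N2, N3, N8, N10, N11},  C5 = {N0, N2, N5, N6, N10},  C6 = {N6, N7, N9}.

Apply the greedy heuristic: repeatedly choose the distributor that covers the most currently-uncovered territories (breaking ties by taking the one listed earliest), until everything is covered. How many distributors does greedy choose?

Greedy: pick C4 (covers 6 new) → pick C3 (covers 3 new) → pick C6 (covers 3 new) → pick C5 (covers 1 new). Total picks: 4.

4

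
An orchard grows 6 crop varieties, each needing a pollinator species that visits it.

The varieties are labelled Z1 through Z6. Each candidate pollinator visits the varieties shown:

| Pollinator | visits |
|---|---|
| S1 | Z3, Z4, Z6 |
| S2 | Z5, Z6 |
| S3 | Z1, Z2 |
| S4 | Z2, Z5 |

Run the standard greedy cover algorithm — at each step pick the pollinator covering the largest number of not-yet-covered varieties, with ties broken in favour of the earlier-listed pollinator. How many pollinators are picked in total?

Greedy: pick S1 (covers 3 new) → pick S3 (covers 2 new) → pick S2 (covers 1 new). Total picks: 3.

3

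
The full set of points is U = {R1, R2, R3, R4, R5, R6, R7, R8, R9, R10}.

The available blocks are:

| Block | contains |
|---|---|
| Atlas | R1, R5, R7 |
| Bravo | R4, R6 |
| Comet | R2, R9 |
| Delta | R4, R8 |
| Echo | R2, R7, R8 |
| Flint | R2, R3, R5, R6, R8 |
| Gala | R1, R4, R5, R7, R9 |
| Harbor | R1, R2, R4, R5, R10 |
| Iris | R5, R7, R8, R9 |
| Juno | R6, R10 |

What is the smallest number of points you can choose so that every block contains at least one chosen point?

4

H = {R5, R6, R8, R9} meets every block (each contains at least one member of H), and |H| = 4.
The blocks Atlas, Comet, Delta, Juno are pairwise disjoint, so any hitting set needs a separate point for each — at least 4. Hence 4 is optimal.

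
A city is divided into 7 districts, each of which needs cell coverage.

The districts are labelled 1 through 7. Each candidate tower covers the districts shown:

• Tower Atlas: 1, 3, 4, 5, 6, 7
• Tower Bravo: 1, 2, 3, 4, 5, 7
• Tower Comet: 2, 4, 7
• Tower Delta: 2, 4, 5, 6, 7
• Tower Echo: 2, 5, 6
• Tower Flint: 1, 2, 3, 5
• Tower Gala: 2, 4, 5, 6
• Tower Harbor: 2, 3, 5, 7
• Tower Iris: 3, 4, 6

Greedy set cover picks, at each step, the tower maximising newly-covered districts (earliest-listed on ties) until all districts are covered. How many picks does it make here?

2

Greedy: pick Atlas (covers 6 new) → pick Bravo (covers 1 new). Total picks: 2.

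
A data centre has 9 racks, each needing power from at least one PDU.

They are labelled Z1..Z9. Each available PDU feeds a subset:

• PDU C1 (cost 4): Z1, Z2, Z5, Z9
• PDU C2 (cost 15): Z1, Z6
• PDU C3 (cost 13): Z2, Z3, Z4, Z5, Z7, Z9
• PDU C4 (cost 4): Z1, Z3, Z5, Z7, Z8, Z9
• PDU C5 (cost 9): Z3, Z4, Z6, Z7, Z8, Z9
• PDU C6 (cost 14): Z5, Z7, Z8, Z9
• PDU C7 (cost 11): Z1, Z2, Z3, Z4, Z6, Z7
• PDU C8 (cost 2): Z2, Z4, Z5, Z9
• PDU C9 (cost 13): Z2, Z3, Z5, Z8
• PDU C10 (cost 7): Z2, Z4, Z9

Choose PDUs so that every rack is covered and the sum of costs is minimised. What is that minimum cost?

13

C1, C5 together cover every rack (C1 ∪ C5 = {Z1, Z2, Z3, Z4, Z5, Z6, Z7, Z8, Z9}); total cost 4 + 9 = 13.
The greedy pick C8, C4, C5 costs 15; no covering selection beats 13.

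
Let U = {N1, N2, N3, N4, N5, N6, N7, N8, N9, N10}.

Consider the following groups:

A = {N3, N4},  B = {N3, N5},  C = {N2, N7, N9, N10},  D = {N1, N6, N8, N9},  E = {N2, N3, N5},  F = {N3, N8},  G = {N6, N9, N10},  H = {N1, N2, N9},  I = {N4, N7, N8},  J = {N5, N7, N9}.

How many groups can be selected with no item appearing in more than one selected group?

E, G, I are pairwise disjoint (E={N2,N3,N5}; G={N6,N9,N10}; I={N4,N7,N8}).
Every remaining group overlaps one of these, and no 4 of the listed groups are pairwise disjoint, so 3 is the maximum.

3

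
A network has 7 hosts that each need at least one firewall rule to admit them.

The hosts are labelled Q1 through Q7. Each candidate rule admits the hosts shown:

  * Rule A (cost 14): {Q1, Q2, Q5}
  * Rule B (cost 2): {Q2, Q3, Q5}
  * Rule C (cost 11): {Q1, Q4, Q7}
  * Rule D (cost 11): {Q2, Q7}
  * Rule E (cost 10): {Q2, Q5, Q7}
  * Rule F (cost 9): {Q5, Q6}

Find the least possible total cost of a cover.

22

B, C, F together cover every host (B ∪ C ∪ F = {Q1, Q2, Q3, Q4, Q5, Q6, Q7}); total cost 2 + 11 + 9 = 22.
No covering selection has total cost below 22.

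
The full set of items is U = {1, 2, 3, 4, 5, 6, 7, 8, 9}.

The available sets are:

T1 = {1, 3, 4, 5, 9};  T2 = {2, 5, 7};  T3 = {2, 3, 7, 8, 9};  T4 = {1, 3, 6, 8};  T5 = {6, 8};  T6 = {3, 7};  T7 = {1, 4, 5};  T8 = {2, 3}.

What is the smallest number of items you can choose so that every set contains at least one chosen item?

3

Take H = {3, 5, 8}. Each listed set contains at least one of these, so H is a hitting set of size 3.
The sets T5, T6, T7 are pairwise disjoint, so any hitting set needs a separate item for each — at least 3. Hence 3 is optimal.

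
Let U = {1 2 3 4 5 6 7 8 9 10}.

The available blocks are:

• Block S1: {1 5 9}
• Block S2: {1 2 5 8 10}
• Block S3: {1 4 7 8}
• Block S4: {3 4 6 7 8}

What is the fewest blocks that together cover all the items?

Take {S1, S2, S4}. Their union is {1, 2, 3, 4, 5, 6, 7, 8, 9, 10}, which is all 10 items.
Only S2 contains 2, so S2 is forced; the remaining 5 items need at least 2 more blocks (each remaining block adds at most 4) — so at least 3 blocks are needed, and 3 is optimal.

3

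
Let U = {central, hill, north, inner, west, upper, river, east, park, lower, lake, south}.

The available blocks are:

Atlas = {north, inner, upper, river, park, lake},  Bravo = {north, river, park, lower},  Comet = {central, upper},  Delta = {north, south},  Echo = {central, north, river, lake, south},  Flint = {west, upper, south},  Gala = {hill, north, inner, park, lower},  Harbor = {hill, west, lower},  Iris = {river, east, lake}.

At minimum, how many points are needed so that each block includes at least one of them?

H = {central, north, west, river} meets every block (each contains at least one member of H), and |H| = 4.
The blocks Comet, Delta, Harbor, Iris are pairwise disjoint, so any hitting set needs a separate point for each — at least 4. Hence 4 is optimal.

4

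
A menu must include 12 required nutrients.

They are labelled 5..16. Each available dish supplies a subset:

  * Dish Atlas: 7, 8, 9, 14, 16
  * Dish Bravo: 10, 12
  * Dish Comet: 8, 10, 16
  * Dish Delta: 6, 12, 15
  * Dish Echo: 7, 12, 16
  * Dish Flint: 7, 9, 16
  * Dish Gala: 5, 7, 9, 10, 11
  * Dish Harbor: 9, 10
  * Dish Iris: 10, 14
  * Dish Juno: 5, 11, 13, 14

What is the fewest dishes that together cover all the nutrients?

Take {Comet, Delta, Gala, Juno}. Their union is {5, 6, 7, 8, 9, 10, 11, 12, 13, 14, 15, 16}, which is all 12 nutrients.
No 3 of the 10 dishes cover everything (all 120 combinations miss at least one nutrient), so 4 is optimal.

4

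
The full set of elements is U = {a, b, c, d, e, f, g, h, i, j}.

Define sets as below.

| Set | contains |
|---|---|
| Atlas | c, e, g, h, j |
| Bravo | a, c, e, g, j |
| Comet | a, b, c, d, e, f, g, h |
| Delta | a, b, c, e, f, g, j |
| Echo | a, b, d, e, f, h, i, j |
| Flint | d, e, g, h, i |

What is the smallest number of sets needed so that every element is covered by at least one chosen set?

2

Comet and Echo cover everything between them: the union {a, b, c, d, e, f, g, h, i, j} is all of U.
No single set has all 10 elements (the largest, Comet, has 8), so 2 is optimal.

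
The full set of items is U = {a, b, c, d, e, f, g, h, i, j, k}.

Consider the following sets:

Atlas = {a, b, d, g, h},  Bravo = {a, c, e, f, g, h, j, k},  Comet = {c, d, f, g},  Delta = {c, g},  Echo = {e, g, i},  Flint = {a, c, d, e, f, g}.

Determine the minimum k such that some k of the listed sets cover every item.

3

Atlas and Bravo and Echo together: Atlas ∪ Bravo ∪ Echo = {a, b, c, d, e, f, g, h, i, j, k} — every item is covered.
Only Atlas contains b, so Atlas is forced; the remaining 6 items need at least 2 more sets (each remaining set adds at most 5) — so at least 3 sets are needed, and 3 is optimal.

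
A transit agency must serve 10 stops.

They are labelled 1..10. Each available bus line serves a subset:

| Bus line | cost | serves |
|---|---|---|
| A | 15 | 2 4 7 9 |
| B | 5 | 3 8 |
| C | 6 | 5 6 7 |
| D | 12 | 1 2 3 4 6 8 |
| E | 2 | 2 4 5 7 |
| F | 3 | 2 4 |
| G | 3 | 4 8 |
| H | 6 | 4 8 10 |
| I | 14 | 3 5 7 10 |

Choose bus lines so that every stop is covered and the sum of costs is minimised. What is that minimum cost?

A, D, E, H together cover every stop (A ∪ D ∪ E ∪ H = {1, 2, 3, 4, 5, 6, 7, 8, 9, 10}); total cost 15 + 12 + 2 + 6 = 35.
The greedy pick E, B, C, H, D, A costs 46; no covering selection beats 35.

35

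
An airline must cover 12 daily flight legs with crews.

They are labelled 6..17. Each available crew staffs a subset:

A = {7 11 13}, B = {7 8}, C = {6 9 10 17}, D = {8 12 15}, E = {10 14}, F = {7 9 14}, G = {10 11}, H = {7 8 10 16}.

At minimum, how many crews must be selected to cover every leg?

Take {A, C, D, F, H}. Their union is {6, 7, 8, 9, 10, 11, 12, 13, 14, 15, 16, 17}, which is all 12 legs.
No 4 of the 8 crews cover everything (all 70 combinations miss at least one leg), so 5 is optimal.

5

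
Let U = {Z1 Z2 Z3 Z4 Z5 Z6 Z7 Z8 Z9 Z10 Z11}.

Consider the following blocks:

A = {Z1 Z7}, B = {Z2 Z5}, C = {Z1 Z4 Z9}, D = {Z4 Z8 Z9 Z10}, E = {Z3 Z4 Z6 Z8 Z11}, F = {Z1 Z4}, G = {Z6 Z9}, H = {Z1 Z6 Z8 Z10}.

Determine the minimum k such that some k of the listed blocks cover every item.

4

A and B and D and E together: A ∪ B ∪ D ∪ E = {Z1, Z2, Z3, Z4, Z5, Z6, Z7, Z8, Z9, Z10, Z11} — every item is covered.
Only E contains Z3, so E is forced; the remaining 6 items need at least 3 more blocks (each remaining block adds at most 2) — so at least 4 blocks are needed, and 4 is optimal.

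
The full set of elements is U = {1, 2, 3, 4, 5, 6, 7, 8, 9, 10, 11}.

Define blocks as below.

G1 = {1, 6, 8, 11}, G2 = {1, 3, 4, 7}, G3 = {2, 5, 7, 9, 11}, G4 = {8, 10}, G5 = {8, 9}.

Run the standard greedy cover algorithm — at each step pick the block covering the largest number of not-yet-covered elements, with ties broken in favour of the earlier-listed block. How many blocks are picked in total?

Greedy: pick G3 (covers 5 new) → pick G1 (covers 3 new) → pick G2 (covers 2 new) → pick G4 (covers 1 new). Total picks: 4.

4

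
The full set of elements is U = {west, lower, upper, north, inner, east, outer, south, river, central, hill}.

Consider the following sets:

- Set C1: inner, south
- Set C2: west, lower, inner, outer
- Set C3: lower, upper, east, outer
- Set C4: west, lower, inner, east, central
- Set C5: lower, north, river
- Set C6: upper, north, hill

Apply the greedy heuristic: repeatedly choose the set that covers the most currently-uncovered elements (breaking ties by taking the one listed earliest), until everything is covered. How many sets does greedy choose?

5

Greedy: pick C4 (covers 5 new) → pick C6 (covers 3 new) → pick C1 (covers 1 new) → pick C2 (covers 1 new) → pick C5 (covers 1 new). Total picks: 5.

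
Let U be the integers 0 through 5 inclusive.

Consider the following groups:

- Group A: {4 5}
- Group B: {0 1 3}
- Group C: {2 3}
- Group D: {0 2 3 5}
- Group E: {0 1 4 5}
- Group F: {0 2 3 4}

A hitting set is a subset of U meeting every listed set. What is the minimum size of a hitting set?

2

The 2 elements {3, 4} hit every group.
The groups C, E are pairwise disjoint, so any hitting set needs a separate element for each — at least 2. Hence 2 is optimal.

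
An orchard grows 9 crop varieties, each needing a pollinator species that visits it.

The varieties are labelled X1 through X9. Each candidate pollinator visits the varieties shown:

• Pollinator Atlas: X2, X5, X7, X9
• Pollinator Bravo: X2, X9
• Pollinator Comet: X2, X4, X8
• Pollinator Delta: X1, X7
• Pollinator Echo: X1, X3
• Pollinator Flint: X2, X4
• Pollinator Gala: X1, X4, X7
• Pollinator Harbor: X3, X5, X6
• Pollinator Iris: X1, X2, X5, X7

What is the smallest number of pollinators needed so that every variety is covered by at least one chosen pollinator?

Atlas and Comet and Delta and Harbor together: Atlas ∪ Comet ∪ Delta ∪ Harbor = {X1, X2, X3, X4, X5, X6, X7, X8, X9} — every variety is covered.
No 3 of the 9 pollinators cover everything (all 84 combinations miss at least one variety), so 4 is optimal.

4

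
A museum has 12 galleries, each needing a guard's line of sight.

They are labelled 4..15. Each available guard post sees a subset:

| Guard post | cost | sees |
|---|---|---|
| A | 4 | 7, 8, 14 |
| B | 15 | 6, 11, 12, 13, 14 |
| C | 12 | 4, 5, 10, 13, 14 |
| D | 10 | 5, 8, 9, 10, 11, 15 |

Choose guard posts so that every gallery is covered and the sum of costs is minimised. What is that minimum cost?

A, B, C, D together cover every gallery (A ∪ B ∪ C ∪ D = {4, 5, 6, 7, 8, 9, 10, 11, 12, 13, 14, 15}); total cost 4 + 15 + 12 + 10 = 41.
No covering selection has total cost below 41.

41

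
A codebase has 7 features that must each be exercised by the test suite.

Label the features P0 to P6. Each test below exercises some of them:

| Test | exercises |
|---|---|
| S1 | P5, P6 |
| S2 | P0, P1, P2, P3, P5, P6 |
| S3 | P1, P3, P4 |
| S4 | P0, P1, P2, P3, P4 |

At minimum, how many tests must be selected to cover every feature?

Take {S2, S3}. Their union is {P0, P1, P2, P3, P4, P5, P6}, which is all 7 features.
No single test has all 7 features (the largest, S2, has 6), so 2 is optimal.

2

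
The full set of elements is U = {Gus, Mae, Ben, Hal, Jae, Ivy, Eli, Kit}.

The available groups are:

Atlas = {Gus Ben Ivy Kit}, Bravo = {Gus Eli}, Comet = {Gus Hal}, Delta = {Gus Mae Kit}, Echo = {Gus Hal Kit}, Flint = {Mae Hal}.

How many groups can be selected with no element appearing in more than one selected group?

2

Atlas, Flint are pairwise disjoint (Atlas={Gus,Ben,Ivy,Kit}; Flint={Mae,Hal}).
Every remaining group overlaps one of these, and no 3 of the listed groups are pairwise disjoint, so 2 is the maximum.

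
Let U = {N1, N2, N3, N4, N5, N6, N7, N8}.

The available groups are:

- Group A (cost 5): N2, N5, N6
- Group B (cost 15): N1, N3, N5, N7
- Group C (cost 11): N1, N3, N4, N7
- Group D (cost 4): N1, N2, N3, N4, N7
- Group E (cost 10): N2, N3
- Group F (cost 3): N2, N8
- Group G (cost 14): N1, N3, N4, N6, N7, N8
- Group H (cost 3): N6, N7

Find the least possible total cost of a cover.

12

A, D, F together cover every element (A ∪ D ∪ F = {N1, N2, N3, N4, N5, N6, N7, N8}); total cost 5 + 4 + 3 = 12.
No covering selection has total cost below 12.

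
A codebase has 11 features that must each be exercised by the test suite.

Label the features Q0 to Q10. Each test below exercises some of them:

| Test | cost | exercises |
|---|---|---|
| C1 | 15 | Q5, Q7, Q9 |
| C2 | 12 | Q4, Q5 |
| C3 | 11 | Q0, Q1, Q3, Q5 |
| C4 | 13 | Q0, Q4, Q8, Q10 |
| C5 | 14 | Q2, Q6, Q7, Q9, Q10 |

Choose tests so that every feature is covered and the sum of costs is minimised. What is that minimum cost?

C3, C4, C5 together cover every feature (C3 ∪ C4 ∪ C5 = {Q0, Q1, Q2, Q3, Q4, Q5, Q6, Q7, Q8, Q9, Q10}); total cost 11 + 13 + 14 = 38.
No covering selection has total cost below 38.

38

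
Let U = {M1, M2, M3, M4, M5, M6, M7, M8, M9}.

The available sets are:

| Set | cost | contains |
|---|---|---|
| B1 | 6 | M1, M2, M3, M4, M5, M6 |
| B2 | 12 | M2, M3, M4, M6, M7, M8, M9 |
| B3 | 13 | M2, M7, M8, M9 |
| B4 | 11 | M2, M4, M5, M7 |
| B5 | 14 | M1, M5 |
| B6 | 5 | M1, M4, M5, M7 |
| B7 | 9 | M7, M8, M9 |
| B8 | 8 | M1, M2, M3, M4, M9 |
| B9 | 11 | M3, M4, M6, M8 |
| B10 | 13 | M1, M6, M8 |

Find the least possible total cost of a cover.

B1, B7 together cover every element (B1 ∪ B7 = {M1, M2, M3, M4, M5, M6, M7, M8, M9}); total cost 6 + 9 = 15.
No covering selection has total cost below 15.

15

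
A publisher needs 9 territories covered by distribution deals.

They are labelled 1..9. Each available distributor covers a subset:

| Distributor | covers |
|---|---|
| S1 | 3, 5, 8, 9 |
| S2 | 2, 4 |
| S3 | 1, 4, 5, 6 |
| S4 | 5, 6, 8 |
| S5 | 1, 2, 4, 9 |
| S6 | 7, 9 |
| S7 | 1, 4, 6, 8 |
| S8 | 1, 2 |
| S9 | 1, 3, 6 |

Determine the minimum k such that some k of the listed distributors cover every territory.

S1 and S3 and S5 and S6 together: S1 ∪ S3 ∪ S5 ∪ S6 = {1, 2, 3, 4, 5, 6, 7, 8, 9} — every territory is covered.
No 3 of the 9 distributors cover everything (all 84 combinations miss at least one territory), so 4 is optimal.

4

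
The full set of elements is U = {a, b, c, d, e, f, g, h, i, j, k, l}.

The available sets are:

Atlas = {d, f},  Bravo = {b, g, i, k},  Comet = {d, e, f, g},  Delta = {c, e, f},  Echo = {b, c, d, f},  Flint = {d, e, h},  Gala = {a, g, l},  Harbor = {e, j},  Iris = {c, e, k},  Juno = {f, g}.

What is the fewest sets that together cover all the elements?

Bravo, Delta, Flint, Gala, and Harbor cover everything between them: the union {a, b, c, d, e, f, g, h, i, j, k, l} is all of U.
No 4 of the 10 sets cover everything (all 210 combinations miss at least one element), so 5 is optimal.

5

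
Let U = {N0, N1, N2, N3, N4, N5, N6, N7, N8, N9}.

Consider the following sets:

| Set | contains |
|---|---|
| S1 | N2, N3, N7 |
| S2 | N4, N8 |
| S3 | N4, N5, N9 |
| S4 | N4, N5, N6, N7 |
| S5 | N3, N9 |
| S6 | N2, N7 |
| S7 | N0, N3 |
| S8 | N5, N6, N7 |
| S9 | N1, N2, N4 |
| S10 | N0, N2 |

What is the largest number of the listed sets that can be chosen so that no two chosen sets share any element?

S2, S5, S8, S10 are pairwise disjoint (S2={N4,N8}; S5={N3,N9}; S8={N5,N6,N7}; S10={N0,N2}).
Every remaining set overlaps one of these, and no 5 of the listed sets are pairwise disjoint, so 4 is the maximum.

4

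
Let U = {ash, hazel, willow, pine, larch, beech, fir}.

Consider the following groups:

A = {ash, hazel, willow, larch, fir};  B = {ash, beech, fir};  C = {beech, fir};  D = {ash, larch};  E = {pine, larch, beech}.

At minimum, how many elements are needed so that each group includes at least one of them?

2

Take H = {larch, beech}. Each listed group contains at least one of these, so H is a hitting set of size 2.
The groups C, D are pairwise disjoint, so any hitting set needs a separate element for each — at least 2. Hence 2 is optimal.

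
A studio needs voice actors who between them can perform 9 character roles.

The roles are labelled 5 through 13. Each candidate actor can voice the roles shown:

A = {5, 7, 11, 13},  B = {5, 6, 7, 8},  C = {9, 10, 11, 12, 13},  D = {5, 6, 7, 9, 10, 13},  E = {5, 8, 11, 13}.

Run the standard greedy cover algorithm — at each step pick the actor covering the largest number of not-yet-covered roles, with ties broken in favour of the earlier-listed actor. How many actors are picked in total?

Greedy: pick D (covers 6 new) → pick C (covers 2 new) → pick B (covers 1 new). Total picks: 3.
(The true minimum cover uses only 2 actors, so greedy is not optimal here.)

3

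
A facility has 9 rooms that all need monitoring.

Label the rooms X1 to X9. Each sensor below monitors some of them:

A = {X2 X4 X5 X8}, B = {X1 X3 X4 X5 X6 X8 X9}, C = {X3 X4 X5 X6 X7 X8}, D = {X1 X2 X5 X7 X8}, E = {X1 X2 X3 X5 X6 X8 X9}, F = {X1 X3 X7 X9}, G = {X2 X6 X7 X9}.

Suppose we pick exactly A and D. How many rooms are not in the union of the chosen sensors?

3

Union of A, D = {X1, X2, X4, X5, X7, X8}.
Not covered: X3, X6, X9 — 3 rooms.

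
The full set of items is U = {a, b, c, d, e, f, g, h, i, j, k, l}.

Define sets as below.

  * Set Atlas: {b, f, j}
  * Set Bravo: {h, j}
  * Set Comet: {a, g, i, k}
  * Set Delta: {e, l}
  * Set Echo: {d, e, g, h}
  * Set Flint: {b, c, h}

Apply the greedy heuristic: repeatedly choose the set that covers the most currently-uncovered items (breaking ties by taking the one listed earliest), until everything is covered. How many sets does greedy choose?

Greedy: pick Comet (covers 4 new) → pick Atlas (covers 3 new) → pick Echo (covers 3 new) → pick Delta (covers 1 new) → pick Flint (covers 1 new). Total picks: 5.

5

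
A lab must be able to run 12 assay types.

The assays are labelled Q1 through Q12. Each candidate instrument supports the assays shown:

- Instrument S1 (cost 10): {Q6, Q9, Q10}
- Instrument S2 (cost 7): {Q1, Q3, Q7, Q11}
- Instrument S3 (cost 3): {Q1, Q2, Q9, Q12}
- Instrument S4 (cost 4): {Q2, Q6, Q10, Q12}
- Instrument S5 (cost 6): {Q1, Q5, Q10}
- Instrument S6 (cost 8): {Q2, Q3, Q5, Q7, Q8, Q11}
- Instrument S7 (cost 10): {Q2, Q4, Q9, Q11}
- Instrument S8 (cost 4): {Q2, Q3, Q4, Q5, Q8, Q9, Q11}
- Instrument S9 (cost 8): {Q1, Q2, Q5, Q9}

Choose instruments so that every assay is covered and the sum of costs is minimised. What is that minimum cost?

15

S2, S4, S8 together cover every assay (S2 ∪ S4 ∪ S8 = {Q1, Q2, Q3, Q4, Q5, Q6, Q7, Q8, Q9, Q10, Q11, Q12}); total cost 7 + 4 + 4 = 15.
The greedy pick S8, S4, S3, S2 costs 18; no covering selection beats 15.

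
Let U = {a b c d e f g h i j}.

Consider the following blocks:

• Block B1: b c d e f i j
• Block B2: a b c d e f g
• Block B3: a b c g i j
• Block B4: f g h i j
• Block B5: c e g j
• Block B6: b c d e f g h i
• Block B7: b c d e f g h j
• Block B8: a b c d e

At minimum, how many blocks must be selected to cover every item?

2

B3 and B6 together: B3 ∪ B6 = {a, b, c, d, e, f, g, h, i, j} — every item is covered.
No single block has all 10 items (the largest, B6, has 8), so 2 is optimal.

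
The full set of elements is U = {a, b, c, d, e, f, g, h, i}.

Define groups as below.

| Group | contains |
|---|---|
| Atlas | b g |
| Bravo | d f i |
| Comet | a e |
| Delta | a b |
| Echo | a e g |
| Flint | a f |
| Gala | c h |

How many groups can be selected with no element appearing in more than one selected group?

Atlas, Bravo, Comet, Gala are pairwise disjoint (Atlas={b,g}; Bravo={d,f,i}; Comet={a,e}; Gala={c,h}).
Every remaining group overlaps one of these, and no 5 of the listed groups are pairwise disjoint, so 4 is the maximum.

4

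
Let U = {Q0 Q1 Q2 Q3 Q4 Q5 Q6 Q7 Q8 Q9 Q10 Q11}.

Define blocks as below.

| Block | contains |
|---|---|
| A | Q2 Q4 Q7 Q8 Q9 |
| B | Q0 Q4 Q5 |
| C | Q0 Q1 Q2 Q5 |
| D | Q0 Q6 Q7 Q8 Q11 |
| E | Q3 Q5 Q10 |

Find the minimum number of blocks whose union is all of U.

4

A, C, D, and E cover everything between them: the union {Q0, Q1, Q2, Q3, Q4, Q5, Q6, Q7, Q8, Q9, Q10, Q11} is all of U.
Only D contains Q6, so D is forced; the remaining 7 elements need at least 3 more blocks (each remaining block adds at most 3) — so at least 4 blocks are needed, and 4 is optimal.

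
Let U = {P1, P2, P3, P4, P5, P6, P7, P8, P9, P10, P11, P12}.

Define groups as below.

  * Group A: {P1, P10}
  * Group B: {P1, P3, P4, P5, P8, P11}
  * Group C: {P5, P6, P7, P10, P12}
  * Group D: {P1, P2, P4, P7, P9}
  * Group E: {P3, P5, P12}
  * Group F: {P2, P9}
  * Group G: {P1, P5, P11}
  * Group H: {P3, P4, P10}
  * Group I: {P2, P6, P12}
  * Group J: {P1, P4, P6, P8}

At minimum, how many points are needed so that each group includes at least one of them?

4

Take T = {P1, P2, P3, P5}. Each listed group contains at least one of these, so T is a hitting set of size 4.
No choice of 3 points meets every group, so 4 is the minimum.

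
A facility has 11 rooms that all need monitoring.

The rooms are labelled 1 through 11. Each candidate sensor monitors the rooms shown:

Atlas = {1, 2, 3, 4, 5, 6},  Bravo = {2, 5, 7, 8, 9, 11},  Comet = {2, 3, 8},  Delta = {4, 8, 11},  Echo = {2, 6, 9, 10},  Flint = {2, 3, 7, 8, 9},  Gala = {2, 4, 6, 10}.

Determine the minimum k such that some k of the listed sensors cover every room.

3

Atlas and Bravo and Echo together: Atlas ∪ Bravo ∪ Echo = {1, 2, 3, 4, 5, 6, 7, 8, 9, 10, 11} — every room is covered.
Only Atlas contains 1, so Atlas is forced; the remaining 5 rooms need at least 2 more sensors (each remaining sensor adds at most 4) — so at least 3 sensors are needed, and 3 is optimal.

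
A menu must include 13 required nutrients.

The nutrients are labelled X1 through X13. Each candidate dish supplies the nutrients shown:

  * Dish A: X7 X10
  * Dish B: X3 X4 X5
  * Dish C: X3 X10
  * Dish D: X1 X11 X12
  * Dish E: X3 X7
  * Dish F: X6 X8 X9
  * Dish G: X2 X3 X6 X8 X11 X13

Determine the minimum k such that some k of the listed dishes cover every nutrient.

A and B and D and F and G together: A ∪ B ∪ D ∪ F ∪ G = {X1, X2, X3, X4, X5, X6, X7, X8, X9, X10, X11, X12, X13} — every nutrient is covered.
Only G contains X2, so G is forced; the remaining 7 nutrients need at least 4 more dishes (each remaining dish adds at most 2) — so at least 5 dishes are needed, and 5 is optimal.

5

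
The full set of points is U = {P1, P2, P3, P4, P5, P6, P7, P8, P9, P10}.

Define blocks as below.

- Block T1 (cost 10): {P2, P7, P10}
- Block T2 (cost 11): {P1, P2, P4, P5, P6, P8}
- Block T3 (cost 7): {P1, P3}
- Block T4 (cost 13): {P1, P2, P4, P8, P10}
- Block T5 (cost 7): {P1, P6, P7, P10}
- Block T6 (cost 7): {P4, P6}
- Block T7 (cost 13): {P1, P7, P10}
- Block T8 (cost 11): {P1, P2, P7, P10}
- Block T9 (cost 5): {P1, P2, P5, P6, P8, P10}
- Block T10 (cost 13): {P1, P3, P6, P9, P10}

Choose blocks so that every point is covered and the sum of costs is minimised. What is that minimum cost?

T2, T5, T10 together cover every point (T2 ∪ T5 ∪ T10 = {P1, P2, P3, P4, P5, P6, P7, P8, P9, P10}); total cost 11 + 7 + 13 = 31.
The greedy pick T9, T10, T5, T6 costs 32; no covering selection beats 31.

31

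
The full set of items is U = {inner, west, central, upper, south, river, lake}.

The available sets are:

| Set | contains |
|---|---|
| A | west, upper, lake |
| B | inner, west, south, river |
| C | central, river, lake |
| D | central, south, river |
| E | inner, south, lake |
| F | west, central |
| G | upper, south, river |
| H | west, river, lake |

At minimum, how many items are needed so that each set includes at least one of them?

3

Take T = {central, river, lake}. Each listed set contains at least one of these, so T is a hitting set of size 3.
No choice of 2 items meets every set, so 3 is the minimum.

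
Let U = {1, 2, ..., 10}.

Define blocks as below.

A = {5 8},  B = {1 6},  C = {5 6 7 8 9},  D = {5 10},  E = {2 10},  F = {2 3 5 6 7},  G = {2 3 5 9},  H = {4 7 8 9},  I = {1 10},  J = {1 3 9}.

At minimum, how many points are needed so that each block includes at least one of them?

Take T = {1, 5, 8, 10}. Each listed block contains at least one of these, so T is a hitting set of size 4.
No choice of 3 points meets every block, so 4 is the minimum.

4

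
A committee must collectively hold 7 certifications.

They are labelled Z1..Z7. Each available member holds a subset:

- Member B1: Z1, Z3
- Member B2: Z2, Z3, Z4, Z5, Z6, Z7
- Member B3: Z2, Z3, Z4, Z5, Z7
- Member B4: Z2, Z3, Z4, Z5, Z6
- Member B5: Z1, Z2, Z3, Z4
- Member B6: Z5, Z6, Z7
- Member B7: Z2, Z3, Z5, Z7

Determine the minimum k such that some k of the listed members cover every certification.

2

B2 and B5 together: B2 ∪ B5 = {Z1, Z2, Z3, Z4, Z5, Z6, Z7} — every certification is covered.
No single member has all 7 certifications (the largest, B2, has 6), so 2 is optimal.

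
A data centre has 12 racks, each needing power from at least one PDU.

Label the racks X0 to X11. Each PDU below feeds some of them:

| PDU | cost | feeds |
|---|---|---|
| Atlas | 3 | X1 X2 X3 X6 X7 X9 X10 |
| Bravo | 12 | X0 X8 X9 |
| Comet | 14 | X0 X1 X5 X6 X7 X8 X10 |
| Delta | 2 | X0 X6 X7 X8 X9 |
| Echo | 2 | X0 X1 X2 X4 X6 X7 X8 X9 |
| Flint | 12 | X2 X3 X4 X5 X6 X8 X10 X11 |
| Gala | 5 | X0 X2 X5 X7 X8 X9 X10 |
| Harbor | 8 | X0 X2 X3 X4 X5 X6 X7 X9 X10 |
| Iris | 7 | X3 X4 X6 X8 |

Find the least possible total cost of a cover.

Echo, Flint together cover every rack (Echo ∪ Flint = {X0, X1, X2, X3, X4, X5, X6, X7, X8, X9, X10, X11}); total cost 2 + 12 = 14.
The greedy pick Echo, Atlas, Gala, Flint costs 22; no covering selection beats 14.

14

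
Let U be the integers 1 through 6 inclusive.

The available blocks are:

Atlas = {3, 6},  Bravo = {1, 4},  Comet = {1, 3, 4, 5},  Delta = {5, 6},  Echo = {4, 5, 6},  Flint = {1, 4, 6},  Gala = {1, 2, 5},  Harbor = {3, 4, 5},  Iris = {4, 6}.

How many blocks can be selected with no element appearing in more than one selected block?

Bravo, Delta are pairwise disjoint (Bravo={1,4}; Delta={5,6}).
Every remaining block overlaps one of these, and no 3 of the listed blocks are pairwise disjoint, so 2 is the maximum.

2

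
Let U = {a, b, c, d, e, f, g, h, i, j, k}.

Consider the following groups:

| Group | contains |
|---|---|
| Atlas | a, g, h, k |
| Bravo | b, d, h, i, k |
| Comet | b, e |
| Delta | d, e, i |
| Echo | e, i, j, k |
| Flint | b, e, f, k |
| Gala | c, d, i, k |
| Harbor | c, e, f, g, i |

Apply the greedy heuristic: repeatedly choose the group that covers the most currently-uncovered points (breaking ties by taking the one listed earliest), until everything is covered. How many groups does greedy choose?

4

Greedy: pick Bravo (covers 5 new) → pick Harbor (covers 4 new) → pick Atlas (covers 1 new) → pick Echo (covers 1 new). Total picks: 4.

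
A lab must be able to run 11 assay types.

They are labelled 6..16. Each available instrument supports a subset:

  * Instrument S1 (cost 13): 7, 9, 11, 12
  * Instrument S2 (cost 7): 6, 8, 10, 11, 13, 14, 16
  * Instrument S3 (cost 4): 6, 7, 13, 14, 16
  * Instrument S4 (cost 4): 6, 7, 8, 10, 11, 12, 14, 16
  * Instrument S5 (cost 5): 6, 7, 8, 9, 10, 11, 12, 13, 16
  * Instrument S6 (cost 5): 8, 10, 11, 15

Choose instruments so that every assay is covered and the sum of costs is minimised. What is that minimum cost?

S4, S5, S6 together cover every assay (S4 ∪ S5 ∪ S6 = {6, 7, 8, 9, 10, 11, 12, 13, 14, 15, 16}); total cost 4 + 5 + 5 = 14.
No covering selection has total cost below 14.

14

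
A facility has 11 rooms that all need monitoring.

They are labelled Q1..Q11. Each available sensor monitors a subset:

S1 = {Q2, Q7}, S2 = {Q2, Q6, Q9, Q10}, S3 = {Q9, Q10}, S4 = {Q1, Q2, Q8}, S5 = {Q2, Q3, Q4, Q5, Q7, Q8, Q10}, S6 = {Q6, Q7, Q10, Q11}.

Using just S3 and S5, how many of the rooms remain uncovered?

Union of S3, S5 = {Q2, Q3, Q4, Q5, Q7, Q8, Q9, Q10}.
Not covered: Q1, Q6, Q11 — 3 rooms.

3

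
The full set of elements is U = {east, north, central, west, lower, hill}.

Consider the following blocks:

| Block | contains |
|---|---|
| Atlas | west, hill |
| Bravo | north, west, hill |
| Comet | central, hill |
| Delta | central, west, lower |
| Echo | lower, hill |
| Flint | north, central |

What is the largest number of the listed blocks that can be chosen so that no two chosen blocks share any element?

2

Atlas, Flint are pairwise disjoint (Atlas={west,hill}; Flint={north,central}).
Every remaining block overlaps one of these, and no 3 of the listed blocks are pairwise disjoint, so 2 is the maximum.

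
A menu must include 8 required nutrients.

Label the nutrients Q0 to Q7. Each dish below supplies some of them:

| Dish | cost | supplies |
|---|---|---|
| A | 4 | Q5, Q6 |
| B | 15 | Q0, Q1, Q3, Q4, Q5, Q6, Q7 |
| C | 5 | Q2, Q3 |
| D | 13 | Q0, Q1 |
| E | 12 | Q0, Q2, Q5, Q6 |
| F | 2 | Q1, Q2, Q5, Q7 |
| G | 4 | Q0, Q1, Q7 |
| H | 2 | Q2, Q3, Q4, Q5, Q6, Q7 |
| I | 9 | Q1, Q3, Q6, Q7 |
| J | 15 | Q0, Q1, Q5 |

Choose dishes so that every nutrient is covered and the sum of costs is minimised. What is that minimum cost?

G, H together cover every nutrient (G ∪ H = {Q0, Q1, Q2, Q3, Q4, Q5, Q6, Q7}); total cost 4 + 2 = 6.
The greedy pick H, F, G costs 8; no covering selection beats 6.

6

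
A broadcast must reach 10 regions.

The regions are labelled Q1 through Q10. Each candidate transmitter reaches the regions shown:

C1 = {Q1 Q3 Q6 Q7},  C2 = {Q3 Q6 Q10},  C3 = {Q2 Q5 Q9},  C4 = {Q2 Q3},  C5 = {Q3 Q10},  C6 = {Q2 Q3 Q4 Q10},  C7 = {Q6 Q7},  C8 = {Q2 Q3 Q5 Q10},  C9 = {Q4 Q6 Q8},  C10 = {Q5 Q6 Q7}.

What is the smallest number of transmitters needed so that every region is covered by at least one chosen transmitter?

Take {C1, C3, C6, C9}. Their union is {Q1, Q2, Q3, Q4, Q5, Q6, Q7, Q8, Q9, Q10}, which is all 10 regions.
No 3 of the 10 transmitters cover everything (all 120 combinations miss at least one region), so 4 is optimal.

4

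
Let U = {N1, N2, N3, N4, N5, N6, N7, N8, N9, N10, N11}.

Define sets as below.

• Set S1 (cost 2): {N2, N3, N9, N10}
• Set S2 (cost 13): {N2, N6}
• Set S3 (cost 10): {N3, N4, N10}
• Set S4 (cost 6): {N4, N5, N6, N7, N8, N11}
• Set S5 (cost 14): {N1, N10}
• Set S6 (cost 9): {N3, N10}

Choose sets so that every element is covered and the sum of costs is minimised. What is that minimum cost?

22

S1, S4, S5 together cover every element (S1 ∪ S4 ∪ S5 = {N1, N2, N3, N4, N5, N6, N7, N8, N9, N10, N11}); total cost 2 + 6 + 14 = 22.
No covering selection has total cost below 22.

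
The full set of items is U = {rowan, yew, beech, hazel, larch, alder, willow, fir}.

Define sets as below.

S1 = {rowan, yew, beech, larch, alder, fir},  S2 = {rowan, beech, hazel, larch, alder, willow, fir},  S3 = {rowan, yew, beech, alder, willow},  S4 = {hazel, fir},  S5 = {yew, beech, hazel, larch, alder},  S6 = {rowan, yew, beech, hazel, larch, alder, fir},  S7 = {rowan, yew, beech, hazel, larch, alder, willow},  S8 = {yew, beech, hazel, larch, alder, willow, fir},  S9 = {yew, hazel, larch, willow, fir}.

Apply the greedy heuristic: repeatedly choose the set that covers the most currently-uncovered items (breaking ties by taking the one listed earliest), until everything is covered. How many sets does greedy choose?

Greedy: pick S2 (covers 7 new) → pick S1 (covers 1 new). Total picks: 2.

2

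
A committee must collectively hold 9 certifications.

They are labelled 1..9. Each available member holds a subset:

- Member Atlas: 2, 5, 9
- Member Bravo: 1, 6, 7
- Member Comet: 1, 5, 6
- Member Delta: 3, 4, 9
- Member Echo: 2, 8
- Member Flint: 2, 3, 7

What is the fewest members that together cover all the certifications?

Take {Comet, Delta, Echo, Flint}. Their union is {1, 2, 3, 4, 5, 6, 7, 8, 9}, which is all 9 certifications.
Only Echo contains 8, so Echo is forced; the remaining 7 certifications need at least 3 more members (each remaining member adds at most 3) — so at least 4 members are needed, and 4 is optimal.

4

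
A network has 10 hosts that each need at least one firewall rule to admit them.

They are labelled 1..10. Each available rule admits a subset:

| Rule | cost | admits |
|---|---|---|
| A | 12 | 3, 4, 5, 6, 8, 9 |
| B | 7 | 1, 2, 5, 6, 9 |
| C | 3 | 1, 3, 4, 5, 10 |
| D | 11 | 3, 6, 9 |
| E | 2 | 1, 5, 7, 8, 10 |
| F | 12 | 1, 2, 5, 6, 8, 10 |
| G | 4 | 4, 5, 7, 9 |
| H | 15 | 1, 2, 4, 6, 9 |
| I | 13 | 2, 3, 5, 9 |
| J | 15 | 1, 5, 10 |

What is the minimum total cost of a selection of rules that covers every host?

B, C, E together cover every host (B ∪ C ∪ E = {1, 2, 3, 4, 5, 6, 7, 8, 9, 10}); total cost 7 + 3 + 2 = 12.
No covering selection has total cost below 12.

12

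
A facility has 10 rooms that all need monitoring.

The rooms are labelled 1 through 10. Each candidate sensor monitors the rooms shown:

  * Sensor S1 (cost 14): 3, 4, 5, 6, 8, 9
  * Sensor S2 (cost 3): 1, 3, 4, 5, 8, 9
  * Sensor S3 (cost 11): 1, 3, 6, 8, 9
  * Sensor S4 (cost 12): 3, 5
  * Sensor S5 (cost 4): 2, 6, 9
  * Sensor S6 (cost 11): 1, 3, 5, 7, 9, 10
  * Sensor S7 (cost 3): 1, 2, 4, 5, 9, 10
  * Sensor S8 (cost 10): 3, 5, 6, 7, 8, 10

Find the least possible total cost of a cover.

S7, S8 together cover every room (S7 ∪ S8 = {1, 2, 3, 4, 5, 6, 7, 8, 9, 10}); total cost 3 + 10 = 13.
The greedy pick S2, S7, S5, S8 costs 20; no covering selection beats 13.

13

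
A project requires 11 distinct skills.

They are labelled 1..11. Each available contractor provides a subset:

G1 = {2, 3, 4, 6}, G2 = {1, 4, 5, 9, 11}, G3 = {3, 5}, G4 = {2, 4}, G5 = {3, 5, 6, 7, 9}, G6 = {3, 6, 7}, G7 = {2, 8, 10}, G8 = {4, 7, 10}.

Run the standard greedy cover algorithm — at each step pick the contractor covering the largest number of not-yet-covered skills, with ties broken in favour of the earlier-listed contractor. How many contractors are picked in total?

Greedy: pick G2 (covers 5 new) → pick G1 (covers 3 new) → pick G7 (covers 2 new) → pick G5 (covers 1 new). Total picks: 4.
(The true minimum cover uses only 3 contractors, so greedy is not optimal here.)

4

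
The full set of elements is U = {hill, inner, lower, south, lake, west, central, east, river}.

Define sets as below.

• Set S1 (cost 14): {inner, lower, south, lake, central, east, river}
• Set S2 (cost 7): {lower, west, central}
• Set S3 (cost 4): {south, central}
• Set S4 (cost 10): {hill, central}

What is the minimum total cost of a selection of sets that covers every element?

S1, S2, S4 together cover every element (S1 ∪ S2 ∪ S4 = {hill, inner, lower, south, lake, west, central, east, river}); total cost 14 + 7 + 10 = 31.
No covering selection has total cost below 31.

31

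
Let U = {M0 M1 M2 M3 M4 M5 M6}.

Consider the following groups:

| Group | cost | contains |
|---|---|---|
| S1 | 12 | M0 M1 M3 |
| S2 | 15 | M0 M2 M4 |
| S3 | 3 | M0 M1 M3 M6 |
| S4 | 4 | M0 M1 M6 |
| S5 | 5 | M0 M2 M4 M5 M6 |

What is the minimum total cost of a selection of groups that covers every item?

8

S3, S5 together cover every item (S3 ∪ S5 = {M0, M1, M2, M3, M4, M5, M6}); total cost 3 + 5 = 8.
No covering selection has total cost below 8.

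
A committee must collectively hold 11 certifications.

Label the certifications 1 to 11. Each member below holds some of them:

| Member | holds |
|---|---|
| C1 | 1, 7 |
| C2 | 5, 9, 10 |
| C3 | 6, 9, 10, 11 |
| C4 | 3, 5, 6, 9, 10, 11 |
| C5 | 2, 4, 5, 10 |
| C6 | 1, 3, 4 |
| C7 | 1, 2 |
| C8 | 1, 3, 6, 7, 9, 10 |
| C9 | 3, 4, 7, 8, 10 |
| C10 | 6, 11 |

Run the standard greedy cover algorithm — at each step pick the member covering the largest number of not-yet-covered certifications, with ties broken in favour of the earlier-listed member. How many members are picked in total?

Greedy: pick C4 (covers 6 new) → pick C9 (covers 3 new) → pick C7 (covers 2 new). Total picks: 3.

3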